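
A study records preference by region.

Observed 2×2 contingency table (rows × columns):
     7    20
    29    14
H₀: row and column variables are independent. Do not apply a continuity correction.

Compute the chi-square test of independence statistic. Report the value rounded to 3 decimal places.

Row totals [27, 43], col totals [36, 34], n=70
χ² = (7−13.89)²/13.89 + (20−13.11)²/13.11 + (29−22.11)²/22.11 + (14−20.89)²/20.89 = 11.4440
df = 1

test statistic = 11.444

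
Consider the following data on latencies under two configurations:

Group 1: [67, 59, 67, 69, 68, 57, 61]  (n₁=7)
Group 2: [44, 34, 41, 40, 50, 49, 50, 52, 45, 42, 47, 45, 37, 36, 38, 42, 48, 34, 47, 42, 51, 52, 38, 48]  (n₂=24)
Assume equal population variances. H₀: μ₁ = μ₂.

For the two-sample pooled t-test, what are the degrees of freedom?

degrees of freedom = 29

df = n₁ + n₂ − 2 = 7 + 24 − 2 = 29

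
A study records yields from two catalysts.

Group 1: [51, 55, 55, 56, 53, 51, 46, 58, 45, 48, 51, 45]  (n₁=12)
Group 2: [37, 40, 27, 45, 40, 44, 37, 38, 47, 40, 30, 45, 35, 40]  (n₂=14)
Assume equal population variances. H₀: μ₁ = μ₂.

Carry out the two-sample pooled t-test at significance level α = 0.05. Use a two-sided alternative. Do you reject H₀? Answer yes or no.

reject H₀: yes

x̄₁=51.167, s₁=4.428, n₁=12
x̄₂=38.929, s₂=5.650, n₂=14
s_p² = [11·4.428² + 13·5.650²]/24 = 26.2748
SE = √(s_p²·(1/12+1/14)) = 2.0165
t = (51.167−38.929)/2.0165 = 6.0689
df = 24
p-value (two-sided) = 0.00000
At α=0.05: p < α → reject H₀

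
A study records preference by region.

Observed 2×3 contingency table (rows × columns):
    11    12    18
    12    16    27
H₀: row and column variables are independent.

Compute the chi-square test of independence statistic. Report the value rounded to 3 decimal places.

test statistic = 0.381

Row totals [41, 55], col totals [23, 28, 45], n=96
χ² = (11−9.82)²/9.82 + (12−11.96)²/11.96 + (18−19.22)²/19.22 + (12−13.18)²/13.18 + (16−16.04)²/16.04 + (27−25.78)²/25.78 = 0.3814
df = 2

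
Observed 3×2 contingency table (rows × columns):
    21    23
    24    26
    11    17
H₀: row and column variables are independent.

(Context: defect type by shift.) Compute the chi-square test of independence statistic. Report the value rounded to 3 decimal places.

Row totals [44, 50, 28], col totals [56, 66], n=122
χ² = (21−20.20)²/20.20 + (23−23.80)²/23.80 + (24−22.95)²/22.95 + (26−27.05)²/27.05 + (11−12.85)²/12.85 + (17−15.15)²/15.15 = 0.6413
df = 2

test statistic = 0.641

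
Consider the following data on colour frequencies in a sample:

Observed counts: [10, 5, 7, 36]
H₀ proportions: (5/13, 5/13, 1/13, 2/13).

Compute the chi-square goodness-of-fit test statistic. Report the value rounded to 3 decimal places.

n = 58; E_i = n·p_i = [22.31, 22.31, 4.46, 8.92]
χ² = (10−22.31)²/22.31 + (5−22.31)²/22.31 + (7−4.46)²/4.46 + (36−8.92)²/8.92 = 103.8276
df = 3

test statistic = 103.828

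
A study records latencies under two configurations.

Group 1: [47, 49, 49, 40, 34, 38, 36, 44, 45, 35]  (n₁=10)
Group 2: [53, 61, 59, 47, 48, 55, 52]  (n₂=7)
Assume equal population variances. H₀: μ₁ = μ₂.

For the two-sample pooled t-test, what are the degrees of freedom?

df = n₁ + n₂ − 2 = 10 + 7 − 2 = 15

degrees of freedom = 15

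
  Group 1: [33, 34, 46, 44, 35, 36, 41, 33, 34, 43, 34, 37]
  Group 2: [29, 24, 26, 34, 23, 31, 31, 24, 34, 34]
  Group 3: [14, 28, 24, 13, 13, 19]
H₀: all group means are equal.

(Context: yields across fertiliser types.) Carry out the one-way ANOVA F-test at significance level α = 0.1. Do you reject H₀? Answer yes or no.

reject H₀: yes

Group means [37.50, 29.00, 18.50], grand mean 30.393
SSB = Σnᵢ(x̄ᵢ−x̄)² = 1474.179; SSW = ΣΣ(x−x̄ᵢ)² = 622.500
MSB = 1474.179/2 = 737.0893; MSW = 622.500/25 = 24.9000
F = MSB/MSW = 29.6020
df = (2, 25)
p-value (upper-tail) = 0.00000
At α=0.1: p < α → reject H₀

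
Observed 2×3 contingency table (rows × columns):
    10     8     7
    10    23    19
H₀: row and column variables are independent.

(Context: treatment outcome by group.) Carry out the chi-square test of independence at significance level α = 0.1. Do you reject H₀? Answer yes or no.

reject H₀: no

Row totals [25, 52], col totals [20, 31, 26], n=77
χ² = (10−6.49)²/6.49 + (8−10.06)²/10.06 + (7−8.44)²/8.44 + (10−13.51)²/13.51 + (23−20.94)²/20.94 + (19−17.56)²/17.56 = 3.7957
df = 2
p-value (upper-tail) = 0.14989
At α=0.1: p ≥ α → fail to reject H₀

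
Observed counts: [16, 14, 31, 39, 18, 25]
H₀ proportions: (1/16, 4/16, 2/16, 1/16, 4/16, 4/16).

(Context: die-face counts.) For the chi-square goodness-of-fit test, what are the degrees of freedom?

df = k − 1 = 6 − 1 = 5

degrees of freedom = 5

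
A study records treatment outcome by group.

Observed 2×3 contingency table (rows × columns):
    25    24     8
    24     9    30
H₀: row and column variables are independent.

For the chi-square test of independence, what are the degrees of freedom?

df = (r−1)(c−1) = (2−1)·(3−1) = 2

degrees of freedom = 2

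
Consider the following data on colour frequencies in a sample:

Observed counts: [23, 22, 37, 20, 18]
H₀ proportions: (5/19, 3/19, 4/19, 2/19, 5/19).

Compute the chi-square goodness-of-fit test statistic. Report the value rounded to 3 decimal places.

n = 120; E_i = n·p_i = [31.58, 18.95, 25.26, 12.63, 31.58]
χ² = (23−31.58)²/31.58 + (22−18.95)²/18.95 + (37−25.26)²/25.26 + (20−12.63)²/12.63 + (18−31.58)²/31.58 = 18.4124
df = 4

test statistic = 18.412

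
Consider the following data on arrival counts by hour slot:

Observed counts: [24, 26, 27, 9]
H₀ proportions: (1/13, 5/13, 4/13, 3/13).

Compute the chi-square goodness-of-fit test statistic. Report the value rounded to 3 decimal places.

test statistic = 53.138

n = 86; E_i = n·p_i = [6.62, 33.08, 26.46, 19.85]
χ² = (24−6.62)²/6.62 + (26−33.08)²/33.08 + (27−26.46)²/26.46 + (9−19.85)²/19.85 = 53.1378
df = 3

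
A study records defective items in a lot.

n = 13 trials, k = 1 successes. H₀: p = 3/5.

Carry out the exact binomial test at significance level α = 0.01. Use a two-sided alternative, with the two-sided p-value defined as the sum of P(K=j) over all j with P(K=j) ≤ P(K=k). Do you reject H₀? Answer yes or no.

reject H₀: yes

Exact binomial: n=13, k=1, p₀=3/5=0.6000
P(X=j) = C(n,j)·p₀^j·(1−p₀)^(n−j); p = Σ P(X=j) over j with P(X=j) ≤ P(X=1)
p-value (two-sided) = 0.00014
At α=0.01: p < α → reject H₀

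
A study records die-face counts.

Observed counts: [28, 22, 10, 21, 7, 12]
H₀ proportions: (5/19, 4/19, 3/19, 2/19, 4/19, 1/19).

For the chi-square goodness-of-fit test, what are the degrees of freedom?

degrees of freedom = 5

df = k − 1 = 6 − 1 = 5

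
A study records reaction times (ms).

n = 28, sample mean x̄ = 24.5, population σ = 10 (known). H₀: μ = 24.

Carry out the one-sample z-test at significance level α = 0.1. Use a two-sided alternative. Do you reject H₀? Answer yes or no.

SE = σ/√n = 10/√28 = 1.8898
z = (x̄−μ₀)/SE = (24.5−24)/1.8898 = 0.2646
p-value (two-sided) = 0.79134
At α=0.1: p ≥ α → fail to reject H₀

reject H₀: no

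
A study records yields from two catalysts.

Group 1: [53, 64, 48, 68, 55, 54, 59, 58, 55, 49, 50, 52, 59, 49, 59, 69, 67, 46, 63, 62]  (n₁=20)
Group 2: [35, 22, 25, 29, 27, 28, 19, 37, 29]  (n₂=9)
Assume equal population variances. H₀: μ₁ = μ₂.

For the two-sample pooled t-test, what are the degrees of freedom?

degrees of freedom = 27

df = n₁ + n₂ − 2 = 20 + 9 − 2 = 27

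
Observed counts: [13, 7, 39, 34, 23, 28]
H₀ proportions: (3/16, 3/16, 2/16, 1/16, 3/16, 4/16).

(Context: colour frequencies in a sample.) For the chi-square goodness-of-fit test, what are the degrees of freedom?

degrees of freedom = 5

df = k − 1 = 6 − 1 = 5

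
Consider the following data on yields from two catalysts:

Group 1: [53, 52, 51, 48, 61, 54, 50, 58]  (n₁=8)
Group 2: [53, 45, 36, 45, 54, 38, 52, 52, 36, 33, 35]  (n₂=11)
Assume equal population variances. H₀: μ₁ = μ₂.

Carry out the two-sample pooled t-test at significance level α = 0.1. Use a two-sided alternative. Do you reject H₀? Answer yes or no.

x̄₁=53.375, s₁=4.274, n₁=8
x̄₂=43.545, s₂=8.214, n₂=11
s_p² = [7·4.274² + 10·8.214²]/17 = 47.2119
SE = √(s_p²·(1/8+1/11)) = 3.1927
t = (53.375−43.545)/3.1927 = 3.0787
df = 17
p-value (two-sided) = 0.00681
At α=0.1: p < α → reject H₀

reject H₀: yes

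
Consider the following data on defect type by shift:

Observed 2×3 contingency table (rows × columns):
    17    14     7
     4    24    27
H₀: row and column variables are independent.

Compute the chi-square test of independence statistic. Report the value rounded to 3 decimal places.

Row totals [38, 55], col totals [21, 38, 34], n=93
χ² = (17−8.58)²/8.58 + (14−15.53)²/15.53 + (7−13.89)²/13.89 + (4−12.42)²/12.42 + (24−22.47)²/22.47 + (27−20.11)²/20.11 = 20.0048
df = 2

test statistic = 20.005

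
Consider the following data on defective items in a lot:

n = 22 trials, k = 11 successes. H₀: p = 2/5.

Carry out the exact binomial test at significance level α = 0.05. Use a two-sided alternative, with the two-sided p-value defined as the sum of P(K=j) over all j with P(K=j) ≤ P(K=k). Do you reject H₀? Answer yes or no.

reject H₀: no

Exact binomial: n=22, k=11, p₀=2/5=0.4000
P(X=j) = C(n,j)·p₀^j·(1−p₀)^(n−j); p = Σ P(X=j) over j with P(X=j) ≤ P(X=11)
p-value (two-sided) = 0.38649
At α=0.05: p ≥ α → fail to reject H₀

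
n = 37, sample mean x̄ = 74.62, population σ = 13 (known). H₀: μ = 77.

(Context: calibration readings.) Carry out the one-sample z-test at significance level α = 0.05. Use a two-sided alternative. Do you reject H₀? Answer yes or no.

reject H₀: no

SE = σ/√n = 13/√37 = 2.1372
z = (x̄−μ₀)/SE = (74.62−77)/2.1372 = -1.1136
p-value (two-sided) = 0.26545
At α=0.05: p ≥ α → fail to reject H₀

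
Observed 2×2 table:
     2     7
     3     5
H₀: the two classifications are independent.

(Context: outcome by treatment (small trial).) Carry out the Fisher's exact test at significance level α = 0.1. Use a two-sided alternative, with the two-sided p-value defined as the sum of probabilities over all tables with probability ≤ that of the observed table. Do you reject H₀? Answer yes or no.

Margins: r₁=9, r₂=8, c₁=5, c₂=12, n=17
p_obs = C(9,2)·C(8,3)/C(17,5); sum pmf over tables with pmf ≤ p_obs
p-value (two-sided) = 0.61991
At α=0.1: p ≥ α → fail to reject H₀

reject H₀: no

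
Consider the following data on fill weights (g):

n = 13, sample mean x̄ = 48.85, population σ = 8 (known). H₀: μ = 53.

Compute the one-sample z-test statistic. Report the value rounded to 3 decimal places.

SE = σ/√n = 8/√13 = 2.2188
z = (x̄−μ₀)/SE = (48.85−53)/2.2188 = -1.8704

test statistic = -1.870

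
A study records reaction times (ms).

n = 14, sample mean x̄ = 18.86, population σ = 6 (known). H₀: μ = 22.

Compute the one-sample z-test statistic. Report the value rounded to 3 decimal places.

SE = σ/√n = 6/√14 = 1.6036
z = (x̄−μ₀)/SE = (18.86−22)/1.6036 = -1.9581

test statistic = -1.958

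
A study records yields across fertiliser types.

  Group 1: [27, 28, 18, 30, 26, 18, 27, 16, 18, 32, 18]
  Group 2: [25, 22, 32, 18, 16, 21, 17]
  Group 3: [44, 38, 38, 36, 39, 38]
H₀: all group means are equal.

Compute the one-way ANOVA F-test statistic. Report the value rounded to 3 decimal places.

test statistic = 21.978

Group means [23.45, 21.57, 38.83], grand mean 26.750
SSB = Σnᵢ(x̄ᵢ−x̄)² = 1183.225; SSW = ΣΣ(x−x̄ᵢ)² = 565.275
MSB = 1183.225/2 = 591.6126; MSW = 565.275/21 = 26.9179
F = MSB/MSW = 21.9784
df = (2, 21)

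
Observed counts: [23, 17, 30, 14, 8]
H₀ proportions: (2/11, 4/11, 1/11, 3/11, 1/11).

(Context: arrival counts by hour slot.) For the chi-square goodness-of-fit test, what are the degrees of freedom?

df = k − 1 = 5 − 1 = 4

degrees of freedom = 4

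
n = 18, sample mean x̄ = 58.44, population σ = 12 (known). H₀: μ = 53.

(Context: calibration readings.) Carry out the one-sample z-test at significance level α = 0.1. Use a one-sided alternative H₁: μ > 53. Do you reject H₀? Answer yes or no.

reject H₀: yes

SE = σ/√n = 12/√18 = 2.8284
z = (x̄−μ₀)/SE = (58.44−53)/2.8284 = 1.9233
p-value (one-sided, H₁ greater) = 0.02722
At α=0.1: p < α → reject H₀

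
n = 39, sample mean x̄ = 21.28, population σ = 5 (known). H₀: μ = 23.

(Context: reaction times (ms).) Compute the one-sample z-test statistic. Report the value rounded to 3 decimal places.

test statistic = -2.148

SE = σ/√n = 5/√39 = 0.8006
z = (x̄−μ₀)/SE = (21.28−23)/0.8006 = -2.1483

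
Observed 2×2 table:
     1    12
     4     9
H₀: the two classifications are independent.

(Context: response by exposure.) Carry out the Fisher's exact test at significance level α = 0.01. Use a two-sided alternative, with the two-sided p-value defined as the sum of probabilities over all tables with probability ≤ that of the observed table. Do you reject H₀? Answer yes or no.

reject H₀: no

Margins: r₁=13, r₂=13, c₁=5, c₂=21, n=26
p_obs = C(13,1)·C(13,4)/C(26,5); sum pmf over tables with pmf ≤ p_obs
p-value (two-sided) = 0.32174
At α=0.01: p ≥ α → fail to reject H₀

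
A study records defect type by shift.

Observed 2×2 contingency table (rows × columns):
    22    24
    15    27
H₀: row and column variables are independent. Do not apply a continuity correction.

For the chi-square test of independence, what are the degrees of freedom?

degrees of freedom = 1

df = (r−1)(c−1) = (2−1)·(2−1) = 1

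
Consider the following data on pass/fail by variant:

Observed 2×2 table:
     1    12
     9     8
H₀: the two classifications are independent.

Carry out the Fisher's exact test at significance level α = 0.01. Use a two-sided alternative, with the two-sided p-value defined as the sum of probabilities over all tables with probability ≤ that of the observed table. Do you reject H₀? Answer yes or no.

reject H₀: no

Margins: r₁=13, r₂=17, c₁=10, c₂=20, n=30
p_obs = C(13,1)·C(17,9)/C(30,10); sum pmf over tables with pmf ≤ p_obs
p-value (two-sided) = 0.01741
At α=0.01: p ≥ α → fail to reject H₀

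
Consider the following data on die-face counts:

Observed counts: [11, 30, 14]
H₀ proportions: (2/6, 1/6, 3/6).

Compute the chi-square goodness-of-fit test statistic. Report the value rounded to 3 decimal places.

test statistic = 56.909

n = 55; E_i = n·p_i = [18.33, 9.17, 27.50]
χ² = (11−18.33)²/18.33 + (30−9.17)²/9.17 + (14−27.50)²/27.50 = 56.9091
df = 2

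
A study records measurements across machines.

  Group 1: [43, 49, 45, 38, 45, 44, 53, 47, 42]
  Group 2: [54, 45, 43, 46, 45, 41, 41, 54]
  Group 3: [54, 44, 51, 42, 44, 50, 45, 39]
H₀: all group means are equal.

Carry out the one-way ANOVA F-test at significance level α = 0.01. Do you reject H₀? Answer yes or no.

reject H₀: no

Group means [45.11, 46.12, 46.12], grand mean 45.760
SSB = Σnᵢ(x̄ᵢ−x̄)² = 5.921; SSW = ΣΣ(x−x̄ᵢ)² = 514.639
MSB = 5.921/2 = 2.9606; MSW = 514.639/22 = 23.3927
F = MSB/MSW = 0.1266
df = (2, 22)
p-value (upper-tail) = 0.88176
At α=0.01: p ≥ α → fail to reject H₀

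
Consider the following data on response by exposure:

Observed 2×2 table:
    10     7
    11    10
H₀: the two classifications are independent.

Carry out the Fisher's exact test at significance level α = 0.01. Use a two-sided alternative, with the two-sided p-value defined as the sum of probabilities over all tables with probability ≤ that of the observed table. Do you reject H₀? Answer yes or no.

reject H₀: no

Margins: r₁=17, r₂=21, c₁=21, c₂=17, n=38
p_obs = C(17,10)·C(21,11)/C(38,21); sum pmf over tables with pmf ≤ p_obs
p-value (two-sided) = 0.75173
At α=0.01: p ≥ α → fail to reject H₀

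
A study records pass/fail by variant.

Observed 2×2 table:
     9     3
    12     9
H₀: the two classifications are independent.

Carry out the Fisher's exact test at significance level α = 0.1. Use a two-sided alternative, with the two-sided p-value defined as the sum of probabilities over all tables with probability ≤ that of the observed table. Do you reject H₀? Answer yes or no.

Margins: r₁=12, r₂=21, c₁=21, c₂=12, n=33
p_obs = C(12,9)·C(21,12)/C(33,21); sum pmf over tables with pmf ≤ p_obs
p-value (two-sided) = 0.45656
At α=0.1: p ≥ α → fail to reject H₀

reject H₀: no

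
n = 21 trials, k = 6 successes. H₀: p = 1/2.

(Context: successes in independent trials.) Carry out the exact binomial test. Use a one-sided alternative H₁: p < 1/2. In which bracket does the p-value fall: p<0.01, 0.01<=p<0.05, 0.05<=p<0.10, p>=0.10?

p-value bracket: 0.01<=p<0.05

Exact binomial: n=21, k=6, p₀=1/2=0.5000
P(X≤6) from Σ C(n,i)·p₀^i·(1−p₀)^(n−i)
p-value (one-sided, H₁ less) = 0.03918
→ bracket: 0.01<=p<0.05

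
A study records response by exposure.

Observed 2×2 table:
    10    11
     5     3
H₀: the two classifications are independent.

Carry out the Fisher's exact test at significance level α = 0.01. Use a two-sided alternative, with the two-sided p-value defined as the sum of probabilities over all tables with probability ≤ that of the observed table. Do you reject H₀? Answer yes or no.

Margins: r₁=21, r₂=8, c₁=15, c₂=14, n=29
p_obs = C(21,10)·C(8,5)/C(29,15); sum pmf over tables with pmf ≤ p_obs
p-value (two-sided) = 0.68166
At α=0.01: p ≥ α → fail to reject H₀

reject H₀: no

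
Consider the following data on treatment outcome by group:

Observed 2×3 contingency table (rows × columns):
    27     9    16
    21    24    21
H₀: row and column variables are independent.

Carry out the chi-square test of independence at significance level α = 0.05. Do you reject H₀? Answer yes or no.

reject H₀: yes

Row totals [52, 66], col totals [48, 33, 37], n=118
χ² = (27−21.15)²/21.15 + (9−14.54)²/14.54 + (16−16.31)²/16.31 + (21−26.85)²/26.85 + (24−18.46)²/18.46 + (21−20.69)²/20.69 = 6.6768
df = 2
p-value (upper-tail) = 0.03549
At α=0.05: p < α → reject H₀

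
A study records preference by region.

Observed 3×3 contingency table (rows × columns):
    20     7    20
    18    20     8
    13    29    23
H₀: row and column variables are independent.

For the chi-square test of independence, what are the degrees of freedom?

df = (r−1)(c−1) = (3−1)·(3−1) = 4

degrees of freedom = 4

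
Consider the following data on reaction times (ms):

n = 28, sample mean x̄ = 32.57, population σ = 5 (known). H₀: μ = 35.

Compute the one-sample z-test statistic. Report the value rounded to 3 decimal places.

test statistic = -2.572

SE = σ/√n = 5/√28 = 0.9449
z = (x̄−μ₀)/SE = (32.57−35)/0.9449 = -2.5717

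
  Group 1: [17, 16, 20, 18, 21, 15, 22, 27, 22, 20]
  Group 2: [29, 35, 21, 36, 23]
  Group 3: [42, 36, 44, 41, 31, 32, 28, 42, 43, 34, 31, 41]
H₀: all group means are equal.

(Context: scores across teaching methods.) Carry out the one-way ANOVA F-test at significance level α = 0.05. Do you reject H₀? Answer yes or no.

Group means [19.80, 28.80, 37.08], grand mean 29.148
SSB = Σnᵢ(x̄ᵢ−x̄)² = 1630.091; SSW = ΣΣ(x−x̄ᵢ)² = 651.317
MSB = 1630.091/2 = 815.0454; MSW = 651.317/24 = 27.1382
F = MSB/MSW = 30.0331
df = (2, 24)
p-value (upper-tail) = 0.00000
At α=0.05: p < α → reject H₀

reject H₀: yes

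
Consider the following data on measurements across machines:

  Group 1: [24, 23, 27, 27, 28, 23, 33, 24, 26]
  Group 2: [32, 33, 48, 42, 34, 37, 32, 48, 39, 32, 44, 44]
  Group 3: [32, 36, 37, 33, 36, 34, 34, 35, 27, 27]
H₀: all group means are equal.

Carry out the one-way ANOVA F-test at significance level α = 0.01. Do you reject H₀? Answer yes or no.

reject H₀: yes

Group means [26.11, 38.75, 33.10], grand mean 33.258
SSB = Σnᵢ(x̄ᵢ−x̄)² = 821.897; SSW = ΣΣ(x−x̄ᵢ)² = 626.039
MSB = 821.897/2 = 410.9483; MSW = 626.039/28 = 22.3585
F = MSB/MSW = 18.3799
df = (2, 28)
p-value (upper-tail) = 0.00001
At α=0.01: p < α → reject H₀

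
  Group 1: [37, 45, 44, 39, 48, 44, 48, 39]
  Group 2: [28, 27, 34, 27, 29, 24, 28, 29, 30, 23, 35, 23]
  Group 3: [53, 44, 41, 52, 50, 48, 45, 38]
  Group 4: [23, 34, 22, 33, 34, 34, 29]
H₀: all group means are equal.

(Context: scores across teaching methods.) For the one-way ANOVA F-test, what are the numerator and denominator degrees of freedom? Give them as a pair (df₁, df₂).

k = 4 groups, N = 35 total
df = (k−1, N−k) = (4−1, 35−4) = (3, 31)

degrees of freedom = [3, 31]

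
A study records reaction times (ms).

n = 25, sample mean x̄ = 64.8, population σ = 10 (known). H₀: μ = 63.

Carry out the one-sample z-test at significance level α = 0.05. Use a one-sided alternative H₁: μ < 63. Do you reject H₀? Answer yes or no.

reject H₀: no

SE = σ/√n = 10/√25 = 2.0000
z = (x̄−μ₀)/SE = (64.8−63)/2.0000 = 0.9000
p-value (one-sided, H₁ less) = 0.81594
At α=0.05: p ≥ α → fail to reject H₀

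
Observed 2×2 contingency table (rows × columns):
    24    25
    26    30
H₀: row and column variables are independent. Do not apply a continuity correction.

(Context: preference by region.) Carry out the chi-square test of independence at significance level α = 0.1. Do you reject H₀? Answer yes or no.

Row totals [49, 56], col totals [50, 55], n=105
χ² = (24−23.33)²/23.33 + (25−25.67)²/25.67 + (26−26.67)²/26.67 + (30−29.33)²/29.33 = 0.0682
df = 1
p-value (upper-tail) = 0.79400
At α=0.1: p ≥ α → fail to reject H₀

reject H₀: no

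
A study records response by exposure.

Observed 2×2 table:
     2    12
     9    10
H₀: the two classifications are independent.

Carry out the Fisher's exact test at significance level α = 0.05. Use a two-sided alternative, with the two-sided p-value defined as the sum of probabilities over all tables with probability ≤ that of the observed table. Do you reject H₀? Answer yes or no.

Margins: r₁=14, r₂=19, c₁=11, c₂=22, n=33
p_obs = C(14,2)·C(19,9)/C(33,11); sum pmf over tables with pmf ≤ p_obs
p-value (two-sided) = 0.06741
At α=0.05: p ≥ α → fail to reject H₀

reject H₀: no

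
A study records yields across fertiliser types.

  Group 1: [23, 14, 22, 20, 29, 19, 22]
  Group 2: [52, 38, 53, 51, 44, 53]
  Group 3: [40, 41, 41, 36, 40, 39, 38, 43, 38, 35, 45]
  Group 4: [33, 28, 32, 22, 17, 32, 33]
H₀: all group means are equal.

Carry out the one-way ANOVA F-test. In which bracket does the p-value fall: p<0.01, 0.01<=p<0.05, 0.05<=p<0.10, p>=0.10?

p-value bracket: p<0.01

Group means [21.29, 48.50, 39.64, 28.14], grand mean 34.613
SSB = Σnᵢ(x̄ᵢ−x̄)² = 2971.024; SSW = ΣΣ(x−x̄ᵢ)² = 636.331
MSB = 2971.024/3 = 990.3412; MSW = 636.331/27 = 23.5678
F = MSB/MSW = 42.0209
df = (3, 27)
p-value (upper-tail) = 0.00000
→ bracket: p<0.01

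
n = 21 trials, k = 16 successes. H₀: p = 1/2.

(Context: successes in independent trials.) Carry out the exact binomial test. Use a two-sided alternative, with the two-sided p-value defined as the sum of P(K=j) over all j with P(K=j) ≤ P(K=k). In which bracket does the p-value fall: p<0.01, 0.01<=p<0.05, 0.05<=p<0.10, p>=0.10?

Exact binomial: n=21, k=16, p₀=1/2=0.5000
P(X=j) = C(n,j)·p₀^j·(1−p₀)^(n−j); p = Σ P(X=j) over j with P(X=j) ≤ P(X=16)
p-value (two-sided) = 0.02660
→ bracket: 0.01<=p<0.05

p-value bracket: 0.01<=p<0.05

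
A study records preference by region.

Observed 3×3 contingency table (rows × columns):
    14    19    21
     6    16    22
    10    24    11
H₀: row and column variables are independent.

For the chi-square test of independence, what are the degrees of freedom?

df = (r−1)(c−1) = (3−1)·(3−1) = 4

degrees of freedom = 4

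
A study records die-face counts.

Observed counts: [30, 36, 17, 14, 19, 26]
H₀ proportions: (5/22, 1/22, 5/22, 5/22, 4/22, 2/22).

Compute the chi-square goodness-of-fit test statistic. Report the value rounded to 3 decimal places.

n = 142; E_i = n·p_i = [32.27, 6.45, 32.27, 32.27, 25.82, 12.91]
χ² = (30−32.27)²/32.27 + (36−6.45)²/6.45 + (17−32.27)²/32.27 + (14−32.27)²/32.27 + (19−25.82)²/25.82 + (26−12.91)²/12.91 = 168.0528
df = 5

test statistic = 168.053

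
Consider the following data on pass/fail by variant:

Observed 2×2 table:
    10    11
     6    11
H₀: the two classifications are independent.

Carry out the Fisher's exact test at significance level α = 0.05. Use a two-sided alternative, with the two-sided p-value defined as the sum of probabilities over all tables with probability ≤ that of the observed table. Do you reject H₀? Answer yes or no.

reject H₀: no

Margins: r₁=21, r₂=17, c₁=16, c₂=22, n=38
p_obs = C(21,10)·C(17,6)/C(38,16); sum pmf over tables with pmf ≤ p_obs
p-value (two-sided) = 0.52054
At α=0.05: p ≥ α → fail to reject H₀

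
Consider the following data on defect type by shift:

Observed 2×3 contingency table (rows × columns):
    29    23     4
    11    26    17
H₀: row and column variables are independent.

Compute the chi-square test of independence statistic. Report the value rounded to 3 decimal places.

Row totals [56, 54], col totals [40, 49, 21], n=110
χ² = (29−20.36)²/20.36 + (23−24.95)²/24.95 + (4−10.69)²/10.69 + (11−19.64)²/19.64 + (26−24.05)²/24.05 + (17−10.31)²/10.31 = 16.3003
df = 2

test statistic = 16.300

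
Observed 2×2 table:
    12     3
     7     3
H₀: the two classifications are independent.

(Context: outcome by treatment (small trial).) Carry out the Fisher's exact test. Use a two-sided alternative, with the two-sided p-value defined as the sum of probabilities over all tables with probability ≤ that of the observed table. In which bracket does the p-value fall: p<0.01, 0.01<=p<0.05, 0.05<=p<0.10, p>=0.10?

Margins: r₁=15, r₂=10, c₁=19, c₂=6, n=25
p_obs = C(15,12)·C(10,7)/C(25,19); sum pmf over tables with pmf ≤ p_obs
p-value (two-sided) = 0.65316
→ bracket: p>=0.10

p-value bracket: p>=0.10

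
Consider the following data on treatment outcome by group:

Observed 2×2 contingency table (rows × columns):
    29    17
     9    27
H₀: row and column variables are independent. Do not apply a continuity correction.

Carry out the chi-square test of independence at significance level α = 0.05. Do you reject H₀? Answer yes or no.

Row totals [46, 36], col totals [38, 44], n=82
χ² = (29−21.32)²/21.32 + (17−24.68)²/24.68 + (9−16.68)²/16.68 + (27−19.32)²/19.32 = 11.7543
df = 1
p-value (upper-tail) = 0.00061
At α=0.05: p < α → reject H₀

reject H₀: yes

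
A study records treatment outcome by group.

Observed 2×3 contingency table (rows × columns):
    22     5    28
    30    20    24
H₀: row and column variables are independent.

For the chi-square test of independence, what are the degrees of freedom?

df = (r−1)(c−1) = (2−1)·(3−1) = 2

degrees of freedom = 2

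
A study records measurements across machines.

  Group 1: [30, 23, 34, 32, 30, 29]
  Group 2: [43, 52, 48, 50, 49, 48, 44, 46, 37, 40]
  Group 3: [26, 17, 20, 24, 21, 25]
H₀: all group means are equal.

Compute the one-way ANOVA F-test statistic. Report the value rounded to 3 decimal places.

test statistic = 67.073

Group means [29.67, 45.70, 22.17], grand mean 34.909
SSB = Σnᵢ(x̄ᵢ−x̄)² = 2303.552; SSW = ΣΣ(x−x̄ᵢ)² = 326.267
MSB = 2303.552/2 = 1151.7758; MSW = 326.267/19 = 17.1719
F = MSB/MSW = 67.0732
df = (2, 19)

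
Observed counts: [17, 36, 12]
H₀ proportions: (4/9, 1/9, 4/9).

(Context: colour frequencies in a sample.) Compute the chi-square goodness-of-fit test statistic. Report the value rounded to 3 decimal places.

test statistic = 129.435

n = 65; E_i = n·p_i = [28.89, 7.22, 28.89]
χ² = (17−28.89)²/28.89 + (36−7.22)²/7.22 + (12−28.89)²/28.89 = 129.4346
df = 2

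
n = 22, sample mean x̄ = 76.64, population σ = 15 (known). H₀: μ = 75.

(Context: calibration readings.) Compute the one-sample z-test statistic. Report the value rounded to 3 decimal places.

test statistic = 0.513

SE = σ/√n = 15/√22 = 3.1980
z = (x̄−μ₀)/SE = (76.64−75)/3.1980 = 0.5128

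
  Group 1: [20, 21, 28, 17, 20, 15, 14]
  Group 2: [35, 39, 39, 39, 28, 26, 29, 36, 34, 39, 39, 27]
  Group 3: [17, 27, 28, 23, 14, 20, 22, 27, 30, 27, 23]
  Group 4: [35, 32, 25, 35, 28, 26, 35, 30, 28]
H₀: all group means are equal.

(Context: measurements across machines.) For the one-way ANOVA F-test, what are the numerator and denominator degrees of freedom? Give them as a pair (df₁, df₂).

degrees of freedom = [3, 35]

k = 4 groups, N = 39 total
df = (k−1, N−k) = (4−1, 39−4) = (3, 35)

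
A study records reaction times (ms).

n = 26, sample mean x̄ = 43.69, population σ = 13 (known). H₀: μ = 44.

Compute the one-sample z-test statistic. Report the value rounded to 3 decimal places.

test statistic = -0.122

SE = σ/√n = 13/√26 = 2.5495
z = (x̄−μ₀)/SE = (43.69−44)/2.5495 = -0.1216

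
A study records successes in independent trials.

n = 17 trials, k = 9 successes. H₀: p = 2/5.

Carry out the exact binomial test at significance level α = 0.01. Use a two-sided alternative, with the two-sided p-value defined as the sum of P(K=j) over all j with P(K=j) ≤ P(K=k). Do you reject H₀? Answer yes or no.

reject H₀: no

Exact binomial: n=17, k=9, p₀=2/5=0.4000
P(X=j) = C(n,j)·p₀^j·(1−p₀)^(n−j); p = Σ P(X=j) over j with P(X=j) ≤ P(X=9)
p-value (two-sided) = 0.32494
At α=0.01: p ≥ α → fail to reject H₀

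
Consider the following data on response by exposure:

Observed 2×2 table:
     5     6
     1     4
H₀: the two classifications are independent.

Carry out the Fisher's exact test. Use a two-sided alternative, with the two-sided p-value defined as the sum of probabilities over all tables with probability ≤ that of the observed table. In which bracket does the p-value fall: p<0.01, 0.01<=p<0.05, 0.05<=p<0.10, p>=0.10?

p-value bracket: p>=0.10

Margins: r₁=11, r₂=5, c₁=6, c₂=10, n=16
p_obs = C(11,5)·C(5,1)/C(16,6); sum pmf over tables with pmf ≤ p_obs
p-value (two-sided) = 0.58791
→ bracket: p>=0.10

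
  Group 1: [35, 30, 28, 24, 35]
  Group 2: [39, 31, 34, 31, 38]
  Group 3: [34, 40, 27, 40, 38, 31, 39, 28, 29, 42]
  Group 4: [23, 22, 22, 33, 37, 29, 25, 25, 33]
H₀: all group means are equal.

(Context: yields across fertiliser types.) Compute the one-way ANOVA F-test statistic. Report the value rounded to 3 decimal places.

test statistic = 3.577

Group means [30.40, 34.60, 34.80, 27.67], grand mean 31.793
SSB = Σnᵢ(x̄ᵢ−x̄)² = 292.759; SSW = ΣΣ(x−x̄ᵢ)² = 682.000
MSB = 292.759/3 = 97.5862; MSW = 682.000/25 = 27.2800
F = MSB/MSW = 3.5772
df = (3, 25)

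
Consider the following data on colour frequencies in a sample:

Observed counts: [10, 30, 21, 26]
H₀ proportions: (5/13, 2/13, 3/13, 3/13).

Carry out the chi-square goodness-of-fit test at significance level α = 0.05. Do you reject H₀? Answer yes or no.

n = 87; E_i = n·p_i = [33.46, 13.38, 20.08, 20.08]
χ² = (10−33.46)²/33.46 + (30−13.38)²/13.38 + (21−20.08)²/20.08 + (26−20.08)²/20.08 = 38.8659
df = 3
p-value (upper-tail) = 0.00000
At α=0.05: p < α → reject H₀

reject H₀: yes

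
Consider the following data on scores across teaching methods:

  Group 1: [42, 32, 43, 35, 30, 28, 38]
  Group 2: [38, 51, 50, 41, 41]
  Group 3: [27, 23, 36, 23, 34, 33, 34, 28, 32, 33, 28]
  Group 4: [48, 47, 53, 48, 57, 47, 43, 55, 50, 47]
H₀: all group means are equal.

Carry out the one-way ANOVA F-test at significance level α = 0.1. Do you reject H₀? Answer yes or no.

reject H₀: yes

Group means [35.43, 44.20, 30.09, 49.50], grand mean 39.242
SSB = Σnᵢ(x̄ᵢ−x̄)² = 2198.137; SSW = ΣΣ(x−x̄ᵢ)² = 711.923
MSB = 2198.137/3 = 732.7124; MSW = 711.923/29 = 24.5491
F = MSB/MSW = 29.8468
df = (3, 29)
p-value (upper-tail) = 0.00000
At α=0.1: p < α → reject H₀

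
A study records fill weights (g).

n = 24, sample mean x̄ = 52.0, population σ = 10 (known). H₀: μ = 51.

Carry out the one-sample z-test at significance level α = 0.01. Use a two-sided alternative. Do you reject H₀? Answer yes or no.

reject H₀: no

SE = σ/√n = 10/√24 = 2.0412
z = (x̄−μ₀)/SE = (52.0−51)/2.0412 = 0.4899
p-value (two-sided) = 0.62421
At α=0.01: p ≥ α → fail to reject H₀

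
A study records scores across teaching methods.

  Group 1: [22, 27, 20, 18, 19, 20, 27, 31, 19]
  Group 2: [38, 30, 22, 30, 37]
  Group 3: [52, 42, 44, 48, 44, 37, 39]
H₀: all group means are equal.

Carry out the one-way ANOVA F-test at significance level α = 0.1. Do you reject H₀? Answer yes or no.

reject H₀: yes

Group means [22.56, 31.40, 43.71], grand mean 31.714
SSB = Σnᵢ(x̄ᵢ−x̄)² = 1763.435; SSW = ΣΣ(x−x̄ᵢ)² = 494.851
MSB = 1763.435/2 = 881.7175; MSW = 494.851/18 = 27.4917
F = MSB/MSW = 32.0721
df = (2, 18)
p-value (upper-tail) = 0.00000
At α=0.1: p < α → reject H₀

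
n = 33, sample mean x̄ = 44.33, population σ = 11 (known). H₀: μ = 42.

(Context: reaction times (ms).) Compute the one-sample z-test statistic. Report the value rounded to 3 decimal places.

test statistic = 1.217

SE = σ/√n = 11/√33 = 1.9149
z = (x̄−μ₀)/SE = (44.33−42)/1.9149 = 1.2168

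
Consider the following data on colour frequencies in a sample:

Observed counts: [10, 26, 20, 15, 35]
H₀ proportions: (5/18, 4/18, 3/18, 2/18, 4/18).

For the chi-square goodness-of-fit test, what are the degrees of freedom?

df = k − 1 = 5 − 1 = 4

degrees of freedom = 4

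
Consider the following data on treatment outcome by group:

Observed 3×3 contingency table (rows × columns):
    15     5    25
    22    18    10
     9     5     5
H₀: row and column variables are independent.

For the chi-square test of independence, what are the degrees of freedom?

degrees of freedom = 4

df = (r−1)(c−1) = (3−1)·(3−1) = 4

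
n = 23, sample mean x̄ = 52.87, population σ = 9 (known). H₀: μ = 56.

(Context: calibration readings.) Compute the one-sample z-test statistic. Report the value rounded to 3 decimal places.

SE = σ/√n = 9/√23 = 1.8766
z = (x̄−μ₀)/SE = (52.87−56)/1.8766 = -1.6679

test statistic = -1.668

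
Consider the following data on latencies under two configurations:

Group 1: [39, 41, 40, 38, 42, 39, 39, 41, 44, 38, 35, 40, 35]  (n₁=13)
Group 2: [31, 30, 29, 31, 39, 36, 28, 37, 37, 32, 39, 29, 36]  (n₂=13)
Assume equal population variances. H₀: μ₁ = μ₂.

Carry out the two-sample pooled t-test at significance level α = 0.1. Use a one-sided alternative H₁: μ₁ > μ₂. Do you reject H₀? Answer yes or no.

reject H₀: yes

x̄₁=39.308, s₁=2.529, n₁=13
x̄₂=33.385, s₂=4.032, n₂=13
s_p² = [12·2.529² + 12·4.032²]/24 = 11.3269
SE = √(s_p²·(1/13+1/13)) = 1.3201
t = (39.308−33.385)/1.3201 = 4.4869
df = 24
p-value (one-sided, H₁ greater) = 0.00008
At α=0.1: p < α → reject H₀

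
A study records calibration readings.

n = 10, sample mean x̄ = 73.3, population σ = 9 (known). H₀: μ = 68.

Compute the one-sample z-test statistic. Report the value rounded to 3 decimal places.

SE = σ/√n = 9/√10 = 2.8460
z = (x̄−μ₀)/SE = (73.3−68)/2.8460 = 1.8622

test statistic = 1.862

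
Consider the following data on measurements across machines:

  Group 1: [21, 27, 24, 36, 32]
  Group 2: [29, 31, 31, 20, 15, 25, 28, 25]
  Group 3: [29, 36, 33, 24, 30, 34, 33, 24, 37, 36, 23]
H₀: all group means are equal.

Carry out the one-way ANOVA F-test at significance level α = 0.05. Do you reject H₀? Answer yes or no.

Group means [28.00, 25.50, 30.82], grand mean 28.458
SSB = Σnᵢ(x̄ᵢ−x̄)² = 132.322; SSW = ΣΣ(x−x̄ᵢ)² = 635.636
MSB = 132.322/2 = 66.1610; MSW = 635.636/21 = 30.2684
F = MSB/MSW = 2.1858
df = (2, 21)
p-value (upper-tail) = 0.13729
At α=0.05: p ≥ α → fail to reject H₀

reject H₀: no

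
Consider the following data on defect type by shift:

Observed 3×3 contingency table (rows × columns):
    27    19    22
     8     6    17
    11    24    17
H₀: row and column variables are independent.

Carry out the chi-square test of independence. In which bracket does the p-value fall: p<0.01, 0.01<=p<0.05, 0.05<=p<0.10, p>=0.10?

Row totals [68, 31, 52], col totals [46, 49, 56], n=151
χ² = (27−20.72)²/20.72 + (19−22.07)²/22.07 + (22−25.22)²/25.22 + (8−9.44)²/9.44 + (6−10.06)²/10.06 + (17−11.50)²/11.50 + (11−15.84)²/15.84 + (24−16.87)²/16.87 + (17−19.28)²/19.28 = 11.9962
df = 4
p-value (upper-tail) = 0.01738
→ bracket: 0.01<=p<0.05

p-value bracket: 0.01<=p<0.05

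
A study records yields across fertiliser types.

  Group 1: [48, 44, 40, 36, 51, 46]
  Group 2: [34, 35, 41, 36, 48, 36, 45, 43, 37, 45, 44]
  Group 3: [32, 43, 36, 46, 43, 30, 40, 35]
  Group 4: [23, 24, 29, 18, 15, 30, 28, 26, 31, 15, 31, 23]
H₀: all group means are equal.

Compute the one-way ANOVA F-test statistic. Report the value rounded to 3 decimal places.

test statistic = 24.698

Group means [44.17, 40.36, 38.12, 24.42], grand mean 35.324
SSB = Σnᵢ(x̄ᵢ−x̄)² = 2238.938; SSW = ΣΣ(x−x̄ᵢ)² = 997.170
MSB = 2238.938/3 = 746.3126; MSW = 997.170/33 = 30.2173
F = MSB/MSW = 24.6982
df = (3, 33)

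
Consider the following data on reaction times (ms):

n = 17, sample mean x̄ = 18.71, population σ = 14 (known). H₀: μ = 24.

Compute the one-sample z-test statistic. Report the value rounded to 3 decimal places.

test statistic = -1.558

SE = σ/√n = 14/√17 = 3.3955
z = (x̄−μ₀)/SE = (18.71−24)/3.3955 = -1.5579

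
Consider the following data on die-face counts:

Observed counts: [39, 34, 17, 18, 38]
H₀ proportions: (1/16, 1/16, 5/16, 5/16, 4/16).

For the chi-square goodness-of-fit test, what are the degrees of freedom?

degrees of freedom = 4

df = k − 1 = 5 − 1 = 4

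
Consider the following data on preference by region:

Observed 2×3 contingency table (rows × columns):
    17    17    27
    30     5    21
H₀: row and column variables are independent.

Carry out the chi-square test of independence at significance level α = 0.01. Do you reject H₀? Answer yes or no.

reject H₀: yes

Row totals [61, 56], col totals [47, 22, 48], n=117
χ² = (17−24.50)²/24.50 + (17−11.47)²/11.47 + (27−25.03)²/25.03 + (30−22.50)²/22.50 + (5−10.53)²/10.53 + (21−22.97)²/22.97 = 10.6971
df = 2
p-value (upper-tail) = 0.00476
At α=0.01: p < α → reject H₀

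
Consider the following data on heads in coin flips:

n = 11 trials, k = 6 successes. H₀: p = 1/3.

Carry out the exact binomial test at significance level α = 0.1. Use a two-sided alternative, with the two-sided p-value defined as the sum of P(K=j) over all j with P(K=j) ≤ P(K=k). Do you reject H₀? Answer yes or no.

reject H₀: no

Exact binomial: n=11, k=6, p₀=1/3=0.3333
P(X=j) = C(n,j)·p₀^j·(1−p₀)^(n−j); p = Σ P(X=j) over j with P(X=j) ≤ P(X=6)
p-value (two-sided) = 0.19723
At α=0.1: p ≥ α → fail to reject H₀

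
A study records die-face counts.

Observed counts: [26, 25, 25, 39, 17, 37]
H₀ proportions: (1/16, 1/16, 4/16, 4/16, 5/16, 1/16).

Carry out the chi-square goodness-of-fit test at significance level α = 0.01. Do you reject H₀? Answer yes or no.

reject H₀: yes

n = 169; E_i = n·p_i = [10.56, 10.56, 42.25, 42.25, 52.81, 10.56]
χ² = (26−10.56)²/10.56 + (25−10.56)²/10.56 + (25−42.25)²/42.25 + (39−42.25)²/42.25 + (17−52.81)²/52.81 + (37−10.56)²/10.56 = 140.0462
df = 5
p-value (upper-tail) = 0.00000
At α=0.01: p < α → reject H₀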